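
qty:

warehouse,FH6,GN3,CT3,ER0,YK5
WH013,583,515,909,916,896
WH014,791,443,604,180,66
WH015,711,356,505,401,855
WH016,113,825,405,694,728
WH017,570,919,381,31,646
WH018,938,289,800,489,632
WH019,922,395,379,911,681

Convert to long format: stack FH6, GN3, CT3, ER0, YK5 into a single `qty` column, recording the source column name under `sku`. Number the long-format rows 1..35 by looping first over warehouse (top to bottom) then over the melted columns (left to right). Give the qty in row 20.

728

35 rows total (7 × 5). Row 20: index ⌊(20-1)/5⌋ = 3 into warehouse → WH016; (20-1) mod 5 = 4 into the melted columns → YK5.
So row 20 is (WH016, YK5, 728); qty = 728.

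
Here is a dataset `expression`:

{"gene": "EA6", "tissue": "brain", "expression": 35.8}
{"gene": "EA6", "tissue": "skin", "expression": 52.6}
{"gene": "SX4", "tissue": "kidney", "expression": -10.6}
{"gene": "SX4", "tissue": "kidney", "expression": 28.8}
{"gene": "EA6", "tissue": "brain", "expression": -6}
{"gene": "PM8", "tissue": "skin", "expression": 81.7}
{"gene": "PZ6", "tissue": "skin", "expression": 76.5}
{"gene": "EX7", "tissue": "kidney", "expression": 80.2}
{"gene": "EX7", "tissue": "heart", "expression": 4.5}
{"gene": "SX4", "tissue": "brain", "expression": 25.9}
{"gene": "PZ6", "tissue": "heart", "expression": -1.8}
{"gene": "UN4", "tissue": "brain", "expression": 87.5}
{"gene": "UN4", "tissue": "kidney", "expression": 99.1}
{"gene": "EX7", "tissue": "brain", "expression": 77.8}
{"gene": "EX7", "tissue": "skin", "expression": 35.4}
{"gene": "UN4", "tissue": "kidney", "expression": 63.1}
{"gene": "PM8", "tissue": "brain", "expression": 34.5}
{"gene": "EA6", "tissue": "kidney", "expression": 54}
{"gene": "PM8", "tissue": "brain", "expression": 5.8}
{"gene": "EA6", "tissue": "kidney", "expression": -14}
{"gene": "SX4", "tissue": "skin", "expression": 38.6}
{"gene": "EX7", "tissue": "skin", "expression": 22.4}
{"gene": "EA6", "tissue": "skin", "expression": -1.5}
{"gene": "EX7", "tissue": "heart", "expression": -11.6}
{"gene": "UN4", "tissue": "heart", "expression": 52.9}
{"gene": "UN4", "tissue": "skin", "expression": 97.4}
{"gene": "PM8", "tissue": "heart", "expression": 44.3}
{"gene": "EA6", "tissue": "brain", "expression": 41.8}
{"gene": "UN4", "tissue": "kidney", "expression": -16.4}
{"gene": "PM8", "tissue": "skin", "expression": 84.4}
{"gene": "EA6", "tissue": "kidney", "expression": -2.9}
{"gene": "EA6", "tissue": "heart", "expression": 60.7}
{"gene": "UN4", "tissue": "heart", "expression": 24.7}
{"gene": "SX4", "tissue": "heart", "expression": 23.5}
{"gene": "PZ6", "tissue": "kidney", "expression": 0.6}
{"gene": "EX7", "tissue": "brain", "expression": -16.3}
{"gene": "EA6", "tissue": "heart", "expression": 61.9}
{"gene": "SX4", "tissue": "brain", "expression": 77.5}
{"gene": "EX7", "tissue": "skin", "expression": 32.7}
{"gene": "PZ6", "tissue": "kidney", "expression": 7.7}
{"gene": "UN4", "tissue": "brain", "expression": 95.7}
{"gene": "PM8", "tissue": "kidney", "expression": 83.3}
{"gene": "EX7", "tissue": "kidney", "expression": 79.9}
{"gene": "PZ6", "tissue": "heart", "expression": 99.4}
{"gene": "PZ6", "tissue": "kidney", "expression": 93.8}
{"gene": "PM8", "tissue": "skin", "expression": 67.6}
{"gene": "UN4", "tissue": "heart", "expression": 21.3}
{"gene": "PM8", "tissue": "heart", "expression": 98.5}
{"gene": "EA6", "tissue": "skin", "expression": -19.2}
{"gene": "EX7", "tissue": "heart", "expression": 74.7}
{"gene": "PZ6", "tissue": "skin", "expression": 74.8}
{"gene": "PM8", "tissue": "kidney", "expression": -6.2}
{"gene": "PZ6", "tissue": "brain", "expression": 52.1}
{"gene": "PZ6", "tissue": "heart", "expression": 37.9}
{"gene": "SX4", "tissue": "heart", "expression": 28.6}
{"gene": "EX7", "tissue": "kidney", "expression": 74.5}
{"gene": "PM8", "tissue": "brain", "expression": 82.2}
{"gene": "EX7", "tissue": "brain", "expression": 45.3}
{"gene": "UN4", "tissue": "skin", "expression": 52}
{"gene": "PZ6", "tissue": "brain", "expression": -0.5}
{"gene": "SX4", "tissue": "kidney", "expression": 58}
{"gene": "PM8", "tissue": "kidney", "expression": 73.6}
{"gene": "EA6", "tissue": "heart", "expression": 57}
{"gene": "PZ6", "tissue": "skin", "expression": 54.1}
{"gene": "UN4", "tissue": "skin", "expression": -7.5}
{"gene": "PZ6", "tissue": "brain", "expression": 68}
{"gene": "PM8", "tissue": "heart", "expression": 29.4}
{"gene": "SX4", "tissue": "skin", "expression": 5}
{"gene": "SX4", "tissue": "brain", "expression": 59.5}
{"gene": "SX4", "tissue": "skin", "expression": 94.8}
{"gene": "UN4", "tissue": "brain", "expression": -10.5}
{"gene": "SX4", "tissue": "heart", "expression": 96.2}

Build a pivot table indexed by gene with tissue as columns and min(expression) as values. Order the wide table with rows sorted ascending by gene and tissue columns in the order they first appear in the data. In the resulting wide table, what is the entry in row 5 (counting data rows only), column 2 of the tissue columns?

5

With rows sorted ascending by gene, row 5 is gene=SX4. tissue columns in first-appearance order: brain, skin, kidney, heart; column 2 is skin.
Long rows with gene=SX4, tissue=skin: min(38.6, 5, 94.8) = 5.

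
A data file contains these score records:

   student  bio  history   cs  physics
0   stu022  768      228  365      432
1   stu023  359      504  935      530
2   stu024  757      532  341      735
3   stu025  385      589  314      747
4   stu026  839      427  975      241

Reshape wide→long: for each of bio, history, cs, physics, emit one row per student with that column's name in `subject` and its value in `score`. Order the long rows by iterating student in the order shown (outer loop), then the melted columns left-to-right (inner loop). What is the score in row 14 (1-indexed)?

589

20 rows total (5 × 4). Row 14: index ⌊(14-1)/4⌋ = 3 into student → stu025; (14-1) mod 4 = 1 into the melted columns → history.
So row 14 is (stu025, history, 589); score = 589.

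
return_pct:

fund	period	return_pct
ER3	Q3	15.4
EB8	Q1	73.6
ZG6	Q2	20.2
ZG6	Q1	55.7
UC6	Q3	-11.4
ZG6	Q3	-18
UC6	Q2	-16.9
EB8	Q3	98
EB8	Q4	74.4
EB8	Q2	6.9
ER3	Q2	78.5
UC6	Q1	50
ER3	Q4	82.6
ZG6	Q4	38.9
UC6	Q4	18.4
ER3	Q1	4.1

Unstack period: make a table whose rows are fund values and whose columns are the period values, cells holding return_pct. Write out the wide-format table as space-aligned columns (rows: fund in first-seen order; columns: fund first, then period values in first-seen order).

Columns: fund plus the 4 distinct period values (Q3, Q1, Q2, Q4).
For example, row ER3 column Q3 takes return_pct=15.4 from the long row (ER3, Q3).

fund  Q3     Q1    Q2     Q4  
ER3   15.4   4.1   78.5   82.6
EB8   98     73.6  6.9    74.4
ZG6   -18    55.7  20.2   38.9
UC6   -11.4  50    -16.9  18.4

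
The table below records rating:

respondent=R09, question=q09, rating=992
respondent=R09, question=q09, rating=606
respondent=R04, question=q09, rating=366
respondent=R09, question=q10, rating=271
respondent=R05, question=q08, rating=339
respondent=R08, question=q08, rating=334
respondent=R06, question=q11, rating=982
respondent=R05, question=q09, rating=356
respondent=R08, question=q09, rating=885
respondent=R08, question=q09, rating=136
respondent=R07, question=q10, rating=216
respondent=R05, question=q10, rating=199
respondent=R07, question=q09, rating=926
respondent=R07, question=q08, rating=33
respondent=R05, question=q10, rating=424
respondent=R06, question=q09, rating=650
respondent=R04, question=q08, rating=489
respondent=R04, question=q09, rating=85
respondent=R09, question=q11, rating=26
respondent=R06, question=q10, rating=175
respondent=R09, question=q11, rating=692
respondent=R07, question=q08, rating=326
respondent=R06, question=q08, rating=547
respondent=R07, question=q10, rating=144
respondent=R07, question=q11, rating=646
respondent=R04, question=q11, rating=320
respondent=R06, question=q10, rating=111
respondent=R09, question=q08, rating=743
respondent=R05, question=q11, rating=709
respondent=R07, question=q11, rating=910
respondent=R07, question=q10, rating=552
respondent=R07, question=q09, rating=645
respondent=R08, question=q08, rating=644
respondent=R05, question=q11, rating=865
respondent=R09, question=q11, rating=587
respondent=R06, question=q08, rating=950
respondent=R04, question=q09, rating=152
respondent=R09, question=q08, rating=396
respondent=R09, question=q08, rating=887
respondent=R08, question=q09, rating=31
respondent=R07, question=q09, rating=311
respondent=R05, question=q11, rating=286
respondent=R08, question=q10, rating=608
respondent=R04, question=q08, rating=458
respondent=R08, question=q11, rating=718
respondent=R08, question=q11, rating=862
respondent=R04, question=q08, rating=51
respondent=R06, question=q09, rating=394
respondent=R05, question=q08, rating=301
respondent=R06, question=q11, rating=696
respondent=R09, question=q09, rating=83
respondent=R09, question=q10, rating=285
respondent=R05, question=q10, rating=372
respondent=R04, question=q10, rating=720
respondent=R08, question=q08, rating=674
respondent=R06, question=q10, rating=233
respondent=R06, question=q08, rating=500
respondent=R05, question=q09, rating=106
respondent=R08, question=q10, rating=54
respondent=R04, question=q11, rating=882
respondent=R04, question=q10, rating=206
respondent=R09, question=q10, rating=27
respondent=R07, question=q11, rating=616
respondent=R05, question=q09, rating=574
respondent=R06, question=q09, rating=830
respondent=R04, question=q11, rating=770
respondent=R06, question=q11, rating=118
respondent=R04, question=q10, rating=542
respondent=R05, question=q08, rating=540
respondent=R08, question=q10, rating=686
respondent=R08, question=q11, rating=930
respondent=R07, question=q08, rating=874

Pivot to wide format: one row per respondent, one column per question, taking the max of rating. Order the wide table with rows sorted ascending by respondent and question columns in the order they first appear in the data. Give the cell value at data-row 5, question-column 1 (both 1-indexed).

885

With rows sorted ascending by respondent, row 5 is respondent=R08. question columns in first-appearance order: q09, q10, q08, q11; column 1 is q09.
Long rows with respondent=R08, question=q09: max(885, 136, 31) = 885.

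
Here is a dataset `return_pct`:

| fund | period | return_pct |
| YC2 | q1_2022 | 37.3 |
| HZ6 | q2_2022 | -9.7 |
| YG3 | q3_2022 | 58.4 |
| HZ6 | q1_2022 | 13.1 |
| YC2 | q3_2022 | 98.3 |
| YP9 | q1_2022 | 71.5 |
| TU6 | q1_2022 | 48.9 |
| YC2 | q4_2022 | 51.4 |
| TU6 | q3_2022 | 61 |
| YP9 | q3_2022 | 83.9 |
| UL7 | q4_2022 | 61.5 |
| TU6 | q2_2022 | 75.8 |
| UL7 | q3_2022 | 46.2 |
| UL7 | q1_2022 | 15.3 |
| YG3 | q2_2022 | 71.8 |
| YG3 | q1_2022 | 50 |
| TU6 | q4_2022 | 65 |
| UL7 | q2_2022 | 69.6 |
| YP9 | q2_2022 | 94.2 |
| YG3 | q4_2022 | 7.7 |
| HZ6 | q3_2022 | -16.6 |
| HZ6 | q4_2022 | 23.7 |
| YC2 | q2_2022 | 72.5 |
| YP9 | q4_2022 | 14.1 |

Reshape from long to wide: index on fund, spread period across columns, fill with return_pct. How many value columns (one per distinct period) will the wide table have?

4 distinct period values: q1_2022, q2_2022, q3_2022, q4_2022.

4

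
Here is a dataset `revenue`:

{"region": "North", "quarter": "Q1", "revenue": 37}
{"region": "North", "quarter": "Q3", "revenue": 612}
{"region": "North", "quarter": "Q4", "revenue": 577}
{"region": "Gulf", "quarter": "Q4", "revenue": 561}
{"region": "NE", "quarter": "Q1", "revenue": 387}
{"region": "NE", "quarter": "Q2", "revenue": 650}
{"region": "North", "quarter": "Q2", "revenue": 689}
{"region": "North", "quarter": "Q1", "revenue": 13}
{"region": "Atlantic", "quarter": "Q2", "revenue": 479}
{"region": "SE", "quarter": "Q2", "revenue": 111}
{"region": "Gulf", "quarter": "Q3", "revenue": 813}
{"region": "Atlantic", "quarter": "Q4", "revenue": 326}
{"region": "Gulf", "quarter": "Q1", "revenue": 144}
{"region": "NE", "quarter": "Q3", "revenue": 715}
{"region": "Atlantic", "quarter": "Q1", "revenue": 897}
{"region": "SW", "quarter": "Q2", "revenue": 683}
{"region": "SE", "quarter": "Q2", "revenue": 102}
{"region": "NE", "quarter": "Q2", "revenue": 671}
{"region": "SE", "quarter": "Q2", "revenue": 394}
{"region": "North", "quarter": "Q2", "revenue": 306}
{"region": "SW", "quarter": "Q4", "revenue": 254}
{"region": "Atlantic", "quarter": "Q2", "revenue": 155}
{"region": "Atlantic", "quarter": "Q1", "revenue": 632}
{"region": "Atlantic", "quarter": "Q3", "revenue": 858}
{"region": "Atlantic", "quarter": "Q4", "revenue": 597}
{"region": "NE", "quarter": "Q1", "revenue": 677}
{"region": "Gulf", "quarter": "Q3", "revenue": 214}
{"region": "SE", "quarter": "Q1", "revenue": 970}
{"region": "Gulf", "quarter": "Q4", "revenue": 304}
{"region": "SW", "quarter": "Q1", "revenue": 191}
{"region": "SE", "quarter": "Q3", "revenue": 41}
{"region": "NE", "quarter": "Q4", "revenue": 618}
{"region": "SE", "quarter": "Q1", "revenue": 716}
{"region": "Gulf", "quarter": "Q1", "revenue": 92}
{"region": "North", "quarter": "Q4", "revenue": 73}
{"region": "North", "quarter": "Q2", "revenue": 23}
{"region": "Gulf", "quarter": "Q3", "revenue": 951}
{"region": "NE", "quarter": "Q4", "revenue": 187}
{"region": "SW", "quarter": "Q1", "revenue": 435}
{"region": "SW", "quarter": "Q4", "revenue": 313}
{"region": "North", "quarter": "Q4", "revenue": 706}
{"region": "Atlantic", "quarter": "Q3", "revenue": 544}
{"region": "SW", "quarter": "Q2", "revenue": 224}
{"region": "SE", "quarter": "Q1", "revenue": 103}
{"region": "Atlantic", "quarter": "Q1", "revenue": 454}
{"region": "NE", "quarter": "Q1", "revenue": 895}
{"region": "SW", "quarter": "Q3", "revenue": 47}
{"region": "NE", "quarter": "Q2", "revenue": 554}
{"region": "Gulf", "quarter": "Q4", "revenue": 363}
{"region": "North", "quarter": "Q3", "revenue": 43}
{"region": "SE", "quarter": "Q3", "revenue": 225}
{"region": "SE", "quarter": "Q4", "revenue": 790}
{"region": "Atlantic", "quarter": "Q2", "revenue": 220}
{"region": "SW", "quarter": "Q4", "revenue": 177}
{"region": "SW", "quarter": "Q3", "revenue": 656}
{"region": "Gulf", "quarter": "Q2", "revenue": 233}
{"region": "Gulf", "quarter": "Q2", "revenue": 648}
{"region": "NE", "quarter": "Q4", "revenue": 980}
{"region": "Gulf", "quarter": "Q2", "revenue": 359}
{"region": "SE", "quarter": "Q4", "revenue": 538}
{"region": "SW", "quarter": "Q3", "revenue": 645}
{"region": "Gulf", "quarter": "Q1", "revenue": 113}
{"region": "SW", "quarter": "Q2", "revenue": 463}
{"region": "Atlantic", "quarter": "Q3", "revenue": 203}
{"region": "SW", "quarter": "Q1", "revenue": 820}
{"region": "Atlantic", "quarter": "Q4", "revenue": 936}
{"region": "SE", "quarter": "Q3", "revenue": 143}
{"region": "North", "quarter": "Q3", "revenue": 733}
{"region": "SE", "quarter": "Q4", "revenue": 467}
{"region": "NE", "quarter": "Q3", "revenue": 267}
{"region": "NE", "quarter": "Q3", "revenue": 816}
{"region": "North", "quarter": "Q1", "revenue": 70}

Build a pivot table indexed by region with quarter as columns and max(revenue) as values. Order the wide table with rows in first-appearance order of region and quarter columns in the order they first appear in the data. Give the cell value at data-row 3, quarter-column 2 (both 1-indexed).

With rows in first-appearance order of region, row 3 is region=NE. quarter columns in first-appearance order: Q1, Q3, Q4, Q2; column 2 is Q3.
Long rows with region=NE, quarter=Q3: max(715, 267, 816) = 816.

816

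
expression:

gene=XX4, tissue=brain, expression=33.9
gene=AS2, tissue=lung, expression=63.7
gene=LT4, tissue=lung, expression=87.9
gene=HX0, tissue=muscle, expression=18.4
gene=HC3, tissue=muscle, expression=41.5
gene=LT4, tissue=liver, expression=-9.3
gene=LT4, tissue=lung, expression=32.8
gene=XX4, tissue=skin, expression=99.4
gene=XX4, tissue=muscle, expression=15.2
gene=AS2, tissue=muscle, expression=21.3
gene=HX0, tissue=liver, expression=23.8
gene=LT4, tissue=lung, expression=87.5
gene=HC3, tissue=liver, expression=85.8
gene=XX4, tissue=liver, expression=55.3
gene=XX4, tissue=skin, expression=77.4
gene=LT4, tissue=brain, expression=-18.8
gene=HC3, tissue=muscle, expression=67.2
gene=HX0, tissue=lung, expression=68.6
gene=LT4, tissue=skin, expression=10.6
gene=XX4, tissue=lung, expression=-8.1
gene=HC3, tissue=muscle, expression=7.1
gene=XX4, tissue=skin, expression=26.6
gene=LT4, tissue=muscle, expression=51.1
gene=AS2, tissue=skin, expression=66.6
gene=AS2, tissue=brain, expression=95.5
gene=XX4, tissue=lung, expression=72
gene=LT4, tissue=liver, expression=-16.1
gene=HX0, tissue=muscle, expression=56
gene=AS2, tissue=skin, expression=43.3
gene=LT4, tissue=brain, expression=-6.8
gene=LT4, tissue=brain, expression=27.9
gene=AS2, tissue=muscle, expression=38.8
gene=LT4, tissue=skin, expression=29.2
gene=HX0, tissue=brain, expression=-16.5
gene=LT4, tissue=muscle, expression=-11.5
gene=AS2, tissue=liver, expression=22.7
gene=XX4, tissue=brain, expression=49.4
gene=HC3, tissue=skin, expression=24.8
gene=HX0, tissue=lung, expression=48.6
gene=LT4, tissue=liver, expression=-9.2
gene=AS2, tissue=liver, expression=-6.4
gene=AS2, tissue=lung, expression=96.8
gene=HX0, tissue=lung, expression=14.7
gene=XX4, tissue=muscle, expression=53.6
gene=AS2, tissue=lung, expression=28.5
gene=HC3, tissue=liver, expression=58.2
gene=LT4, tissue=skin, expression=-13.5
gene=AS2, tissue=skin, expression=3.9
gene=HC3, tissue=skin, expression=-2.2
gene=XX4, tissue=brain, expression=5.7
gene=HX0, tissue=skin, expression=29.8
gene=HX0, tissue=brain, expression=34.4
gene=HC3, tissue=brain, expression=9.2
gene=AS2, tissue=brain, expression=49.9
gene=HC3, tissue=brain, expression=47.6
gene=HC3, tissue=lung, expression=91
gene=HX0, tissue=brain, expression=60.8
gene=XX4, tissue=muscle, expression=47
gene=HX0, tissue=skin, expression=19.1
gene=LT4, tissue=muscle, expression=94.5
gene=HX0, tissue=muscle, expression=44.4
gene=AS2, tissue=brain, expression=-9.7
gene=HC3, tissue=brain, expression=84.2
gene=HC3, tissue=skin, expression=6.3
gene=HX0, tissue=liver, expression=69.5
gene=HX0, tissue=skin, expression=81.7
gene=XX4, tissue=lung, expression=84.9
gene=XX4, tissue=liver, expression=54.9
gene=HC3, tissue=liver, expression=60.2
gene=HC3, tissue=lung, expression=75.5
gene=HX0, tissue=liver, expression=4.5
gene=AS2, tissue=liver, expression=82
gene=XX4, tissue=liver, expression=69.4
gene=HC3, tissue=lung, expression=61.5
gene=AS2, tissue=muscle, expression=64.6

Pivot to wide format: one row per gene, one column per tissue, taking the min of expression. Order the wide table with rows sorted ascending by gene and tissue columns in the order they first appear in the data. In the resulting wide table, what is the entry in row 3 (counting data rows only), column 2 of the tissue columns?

With rows sorted ascending by gene, row 3 is gene=HX0. tissue columns in first-appearance order: brain, lung, muscle, liver, skin; column 2 is lung.
Long rows with gene=HX0, tissue=lung: min(68.6, 48.6, 14.7) = 14.7.

14.7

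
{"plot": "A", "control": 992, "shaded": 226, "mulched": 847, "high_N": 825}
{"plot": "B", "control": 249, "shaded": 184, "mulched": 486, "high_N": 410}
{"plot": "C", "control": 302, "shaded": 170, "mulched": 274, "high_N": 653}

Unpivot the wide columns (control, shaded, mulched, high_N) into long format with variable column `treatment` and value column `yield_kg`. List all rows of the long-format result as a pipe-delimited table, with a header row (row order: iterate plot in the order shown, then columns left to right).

Each (plot, column) pair becomes one row: 3 × 4 = 12 rows.
For example, (A, control) → yield_kg=992.

| plot | treatment | yield_kg |
| A | control | 992 |
| A | shaded | 226 |
| A | mulched | 847 |
| A | high_N | 825 |
| B | control | 249 |
| B | shaded | 184 |
| B | mulched | 486 |
| B | high_N | 410 |
| C | control | 302 |
| C | shaded | 170 |
| C | mulched | 274 |
| C | high_N | 653 |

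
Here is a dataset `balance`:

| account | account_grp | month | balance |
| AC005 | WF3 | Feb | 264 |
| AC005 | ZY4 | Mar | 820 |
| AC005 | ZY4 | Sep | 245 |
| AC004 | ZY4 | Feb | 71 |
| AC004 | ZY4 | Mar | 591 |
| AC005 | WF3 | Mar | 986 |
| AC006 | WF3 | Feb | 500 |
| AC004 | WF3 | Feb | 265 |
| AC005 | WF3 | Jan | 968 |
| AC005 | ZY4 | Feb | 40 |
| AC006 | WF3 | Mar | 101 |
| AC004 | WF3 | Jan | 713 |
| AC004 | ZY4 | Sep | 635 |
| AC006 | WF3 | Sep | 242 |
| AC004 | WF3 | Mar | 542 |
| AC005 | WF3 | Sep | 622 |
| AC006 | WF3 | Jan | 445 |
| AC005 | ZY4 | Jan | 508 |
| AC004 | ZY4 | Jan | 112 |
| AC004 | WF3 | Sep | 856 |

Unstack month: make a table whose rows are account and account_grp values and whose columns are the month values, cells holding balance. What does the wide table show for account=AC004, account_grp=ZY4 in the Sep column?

Wide layout: rows indexed by account and account_grp, columns are the 4 distinct month values (Feb, Mar, Sep, Jan).
Cell (account=AC004, account_grp=ZY4, month=Sep) draws from the long row where account=AC004, account_grp=ZY4 and month=Sep, which has balance=635.

635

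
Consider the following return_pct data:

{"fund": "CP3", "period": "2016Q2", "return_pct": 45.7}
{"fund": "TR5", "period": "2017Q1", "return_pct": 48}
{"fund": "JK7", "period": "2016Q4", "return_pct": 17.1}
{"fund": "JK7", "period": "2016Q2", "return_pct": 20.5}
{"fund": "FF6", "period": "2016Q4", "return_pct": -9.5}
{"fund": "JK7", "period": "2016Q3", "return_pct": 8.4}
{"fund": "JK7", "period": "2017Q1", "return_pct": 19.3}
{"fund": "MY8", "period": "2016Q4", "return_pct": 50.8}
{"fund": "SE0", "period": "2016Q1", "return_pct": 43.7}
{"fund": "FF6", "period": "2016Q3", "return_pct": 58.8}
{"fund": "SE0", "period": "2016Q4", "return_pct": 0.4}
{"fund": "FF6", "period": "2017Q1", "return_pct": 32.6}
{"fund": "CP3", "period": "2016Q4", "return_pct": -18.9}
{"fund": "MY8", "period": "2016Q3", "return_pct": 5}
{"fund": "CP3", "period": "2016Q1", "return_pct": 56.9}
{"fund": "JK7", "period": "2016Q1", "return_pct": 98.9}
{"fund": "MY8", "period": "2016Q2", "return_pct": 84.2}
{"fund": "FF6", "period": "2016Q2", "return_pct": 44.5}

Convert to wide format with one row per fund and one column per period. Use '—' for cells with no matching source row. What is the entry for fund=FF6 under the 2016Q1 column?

No long-format row has fund=FF6 and period=2016Q1, so the cell is —.

—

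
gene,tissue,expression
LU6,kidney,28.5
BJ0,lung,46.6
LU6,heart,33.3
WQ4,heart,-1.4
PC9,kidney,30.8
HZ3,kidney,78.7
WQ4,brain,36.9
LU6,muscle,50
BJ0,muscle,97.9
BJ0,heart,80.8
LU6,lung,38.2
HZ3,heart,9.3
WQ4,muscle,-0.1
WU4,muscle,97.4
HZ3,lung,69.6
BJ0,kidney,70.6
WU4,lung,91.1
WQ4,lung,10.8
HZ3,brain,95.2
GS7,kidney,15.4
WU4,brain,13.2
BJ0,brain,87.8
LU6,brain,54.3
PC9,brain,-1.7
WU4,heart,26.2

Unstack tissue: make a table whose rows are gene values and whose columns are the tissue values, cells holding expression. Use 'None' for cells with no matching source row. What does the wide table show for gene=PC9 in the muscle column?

No long-format row has gene=PC9 and tissue=muscle, so the cell is None.

None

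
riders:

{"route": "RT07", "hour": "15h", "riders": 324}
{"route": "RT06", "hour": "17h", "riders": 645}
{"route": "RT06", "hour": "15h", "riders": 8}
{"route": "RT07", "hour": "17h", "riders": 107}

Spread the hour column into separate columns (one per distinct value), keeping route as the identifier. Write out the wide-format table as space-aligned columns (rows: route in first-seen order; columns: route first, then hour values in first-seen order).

route  15h  17h
RT07   324  107
RT06   8    645

Columns: route plus the 2 distinct hour values (15h, 17h).
For example, row RT07 column 15h takes riders=324 from the long row (RT07, 15h).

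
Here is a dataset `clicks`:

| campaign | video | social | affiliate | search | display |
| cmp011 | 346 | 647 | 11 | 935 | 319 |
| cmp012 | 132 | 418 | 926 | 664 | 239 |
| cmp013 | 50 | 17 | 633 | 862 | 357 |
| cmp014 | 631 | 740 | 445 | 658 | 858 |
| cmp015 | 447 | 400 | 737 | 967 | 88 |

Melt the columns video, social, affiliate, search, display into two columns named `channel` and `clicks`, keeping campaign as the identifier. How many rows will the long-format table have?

25

5 campaign values × 5 melted columns = 25 rows.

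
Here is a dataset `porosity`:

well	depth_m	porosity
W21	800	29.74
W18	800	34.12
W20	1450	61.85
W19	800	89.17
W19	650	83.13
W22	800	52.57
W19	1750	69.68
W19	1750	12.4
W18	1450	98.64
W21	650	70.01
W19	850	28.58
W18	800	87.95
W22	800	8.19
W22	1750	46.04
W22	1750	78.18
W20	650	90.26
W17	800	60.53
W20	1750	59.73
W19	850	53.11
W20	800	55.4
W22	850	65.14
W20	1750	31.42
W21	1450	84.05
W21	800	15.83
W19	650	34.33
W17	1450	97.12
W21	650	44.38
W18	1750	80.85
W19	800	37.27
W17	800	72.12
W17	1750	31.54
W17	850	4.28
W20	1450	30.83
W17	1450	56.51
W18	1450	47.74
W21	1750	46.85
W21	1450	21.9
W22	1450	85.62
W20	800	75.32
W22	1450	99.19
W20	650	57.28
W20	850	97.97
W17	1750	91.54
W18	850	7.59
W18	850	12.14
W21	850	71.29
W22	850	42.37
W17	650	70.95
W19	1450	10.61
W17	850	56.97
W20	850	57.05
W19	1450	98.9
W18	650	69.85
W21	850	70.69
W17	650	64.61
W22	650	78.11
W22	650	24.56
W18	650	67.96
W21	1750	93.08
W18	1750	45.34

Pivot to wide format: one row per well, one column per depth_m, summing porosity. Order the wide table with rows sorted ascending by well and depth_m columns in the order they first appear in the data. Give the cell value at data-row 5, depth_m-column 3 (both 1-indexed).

114.39

With rows sorted ascending by well, row 5 is well=W21. depth_m columns in first-appearance order: 800, 1450, 650, 1750, 850; column 3 is 650.
Long rows with well=W21, depth_m=650: 70.01 + 44.38 = 114.39.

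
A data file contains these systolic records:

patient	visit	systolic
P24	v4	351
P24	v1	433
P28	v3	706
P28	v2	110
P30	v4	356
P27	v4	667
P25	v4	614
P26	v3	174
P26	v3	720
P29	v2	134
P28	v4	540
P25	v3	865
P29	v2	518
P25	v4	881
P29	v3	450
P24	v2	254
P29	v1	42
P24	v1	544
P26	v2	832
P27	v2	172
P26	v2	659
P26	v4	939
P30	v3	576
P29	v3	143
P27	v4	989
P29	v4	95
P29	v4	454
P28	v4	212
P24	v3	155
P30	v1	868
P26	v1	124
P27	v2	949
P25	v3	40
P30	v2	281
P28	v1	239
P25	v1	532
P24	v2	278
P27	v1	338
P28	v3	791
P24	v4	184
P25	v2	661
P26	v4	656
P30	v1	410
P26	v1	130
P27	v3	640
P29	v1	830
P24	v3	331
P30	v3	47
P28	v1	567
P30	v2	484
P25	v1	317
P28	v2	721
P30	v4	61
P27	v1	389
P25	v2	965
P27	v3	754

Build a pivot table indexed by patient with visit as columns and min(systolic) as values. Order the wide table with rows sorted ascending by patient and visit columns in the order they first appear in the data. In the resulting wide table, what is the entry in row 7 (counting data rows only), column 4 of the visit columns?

281

With rows sorted ascending by patient, row 7 is patient=P30. visit columns in first-appearance order: v4, v1, v3, v2; column 4 is v2.
Long rows with patient=P30, visit=v2: min(281, 484) = 281.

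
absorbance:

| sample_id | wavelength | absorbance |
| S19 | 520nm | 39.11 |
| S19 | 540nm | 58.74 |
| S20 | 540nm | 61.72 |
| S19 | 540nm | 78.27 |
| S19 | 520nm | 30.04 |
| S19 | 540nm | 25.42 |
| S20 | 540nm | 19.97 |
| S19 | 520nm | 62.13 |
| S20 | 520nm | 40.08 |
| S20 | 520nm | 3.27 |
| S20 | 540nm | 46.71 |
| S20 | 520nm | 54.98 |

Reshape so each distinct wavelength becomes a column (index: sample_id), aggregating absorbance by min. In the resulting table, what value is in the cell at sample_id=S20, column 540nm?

19.97

Rows with sample_id=S20 and wavelength=540nm: absorbance values are 61.72, 19.97, 46.71.
min(61.72, 19.97, 46.71) = 19.97.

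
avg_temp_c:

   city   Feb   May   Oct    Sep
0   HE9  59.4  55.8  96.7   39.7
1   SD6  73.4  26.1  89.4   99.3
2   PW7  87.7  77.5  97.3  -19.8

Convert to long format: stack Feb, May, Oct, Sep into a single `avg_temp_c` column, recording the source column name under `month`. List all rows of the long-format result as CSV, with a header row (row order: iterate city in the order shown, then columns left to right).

city,month,avg_temp_c
HE9,Feb,59.4
HE9,May,55.8
HE9,Oct,96.7
HE9,Sep,39.7
SD6,Feb,73.4
SD6,May,26.1
SD6,Oct,89.4
SD6,Sep,99.3
PW7,Feb,87.7
PW7,May,77.5
PW7,Oct,97.3
PW7,Sep,-19.8

Each (city, column) pair becomes one row: 3 × 4 = 12 rows.
For example, (HE9, Feb) → avg_temp_c=59.4.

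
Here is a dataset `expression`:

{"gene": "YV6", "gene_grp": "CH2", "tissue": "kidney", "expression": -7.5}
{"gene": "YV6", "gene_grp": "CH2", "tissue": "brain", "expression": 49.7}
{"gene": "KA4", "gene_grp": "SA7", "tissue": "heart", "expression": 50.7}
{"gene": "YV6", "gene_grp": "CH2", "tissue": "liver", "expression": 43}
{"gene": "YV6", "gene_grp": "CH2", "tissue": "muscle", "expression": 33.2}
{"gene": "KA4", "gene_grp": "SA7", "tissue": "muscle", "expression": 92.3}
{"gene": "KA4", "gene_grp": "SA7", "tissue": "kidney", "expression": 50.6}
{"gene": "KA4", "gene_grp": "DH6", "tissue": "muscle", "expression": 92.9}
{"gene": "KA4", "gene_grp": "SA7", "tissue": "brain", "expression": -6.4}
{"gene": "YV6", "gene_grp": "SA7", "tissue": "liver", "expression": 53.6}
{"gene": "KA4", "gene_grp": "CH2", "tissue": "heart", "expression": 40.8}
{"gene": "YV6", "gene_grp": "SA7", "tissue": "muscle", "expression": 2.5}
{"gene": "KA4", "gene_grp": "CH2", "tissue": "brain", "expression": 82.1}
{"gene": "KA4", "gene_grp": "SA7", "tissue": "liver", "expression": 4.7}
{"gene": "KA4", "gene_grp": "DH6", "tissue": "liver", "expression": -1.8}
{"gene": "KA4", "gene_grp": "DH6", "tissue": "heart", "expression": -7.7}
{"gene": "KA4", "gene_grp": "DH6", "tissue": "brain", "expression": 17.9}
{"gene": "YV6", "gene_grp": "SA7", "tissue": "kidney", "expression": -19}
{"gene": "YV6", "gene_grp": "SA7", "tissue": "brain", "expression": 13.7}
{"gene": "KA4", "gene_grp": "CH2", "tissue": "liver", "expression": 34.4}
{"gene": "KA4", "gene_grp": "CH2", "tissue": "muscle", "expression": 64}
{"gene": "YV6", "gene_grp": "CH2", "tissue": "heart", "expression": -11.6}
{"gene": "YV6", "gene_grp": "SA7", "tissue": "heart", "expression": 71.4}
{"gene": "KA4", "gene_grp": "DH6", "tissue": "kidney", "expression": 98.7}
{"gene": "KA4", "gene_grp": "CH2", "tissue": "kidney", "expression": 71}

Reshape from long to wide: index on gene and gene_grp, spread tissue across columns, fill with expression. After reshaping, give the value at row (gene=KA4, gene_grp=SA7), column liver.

4.7

Wide layout: rows indexed by gene and gene_grp, columns are the 5 distinct tissue values (kidney, brain, heart, liver, muscle).
Cell (gene=KA4, gene_grp=SA7, tissue=liver) draws from the long row where gene=KA4, gene_grp=SA7 and tissue=liver, which has expression=4.7.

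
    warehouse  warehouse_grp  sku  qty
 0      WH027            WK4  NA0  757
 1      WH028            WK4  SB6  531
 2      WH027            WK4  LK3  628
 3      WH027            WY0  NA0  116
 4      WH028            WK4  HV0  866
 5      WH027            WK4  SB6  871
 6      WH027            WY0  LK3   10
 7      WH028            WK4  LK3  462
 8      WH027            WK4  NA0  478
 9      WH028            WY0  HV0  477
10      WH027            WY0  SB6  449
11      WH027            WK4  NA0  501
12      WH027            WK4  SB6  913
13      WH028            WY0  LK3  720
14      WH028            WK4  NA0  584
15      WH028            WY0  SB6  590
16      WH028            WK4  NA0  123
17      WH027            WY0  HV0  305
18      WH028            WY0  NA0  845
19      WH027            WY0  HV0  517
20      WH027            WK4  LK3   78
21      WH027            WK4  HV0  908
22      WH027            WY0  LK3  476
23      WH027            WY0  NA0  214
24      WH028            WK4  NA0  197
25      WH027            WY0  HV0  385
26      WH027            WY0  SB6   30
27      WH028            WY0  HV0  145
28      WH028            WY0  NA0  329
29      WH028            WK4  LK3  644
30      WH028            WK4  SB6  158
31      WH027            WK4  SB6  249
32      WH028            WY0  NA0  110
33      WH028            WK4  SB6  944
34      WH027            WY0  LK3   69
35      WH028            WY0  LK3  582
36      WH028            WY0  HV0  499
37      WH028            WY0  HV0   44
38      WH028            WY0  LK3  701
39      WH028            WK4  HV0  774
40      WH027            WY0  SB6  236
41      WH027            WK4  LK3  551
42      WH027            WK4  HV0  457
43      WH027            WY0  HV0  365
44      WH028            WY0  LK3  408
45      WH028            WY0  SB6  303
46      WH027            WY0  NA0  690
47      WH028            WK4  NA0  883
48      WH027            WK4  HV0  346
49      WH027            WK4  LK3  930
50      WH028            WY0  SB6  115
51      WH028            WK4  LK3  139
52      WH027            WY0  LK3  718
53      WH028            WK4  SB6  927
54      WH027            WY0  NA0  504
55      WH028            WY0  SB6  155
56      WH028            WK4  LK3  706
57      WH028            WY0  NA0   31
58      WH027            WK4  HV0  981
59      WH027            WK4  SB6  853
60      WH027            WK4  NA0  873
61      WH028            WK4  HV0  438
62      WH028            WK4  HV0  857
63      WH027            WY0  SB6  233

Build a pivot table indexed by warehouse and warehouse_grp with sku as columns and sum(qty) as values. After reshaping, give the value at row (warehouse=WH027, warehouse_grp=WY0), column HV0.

Rows with warehouse=WH027, warehouse_grp=WY0 and sku=HV0: qty values are 305, 517, 385, 365.
305 + 517 + 385 + 365 = 1572.

1572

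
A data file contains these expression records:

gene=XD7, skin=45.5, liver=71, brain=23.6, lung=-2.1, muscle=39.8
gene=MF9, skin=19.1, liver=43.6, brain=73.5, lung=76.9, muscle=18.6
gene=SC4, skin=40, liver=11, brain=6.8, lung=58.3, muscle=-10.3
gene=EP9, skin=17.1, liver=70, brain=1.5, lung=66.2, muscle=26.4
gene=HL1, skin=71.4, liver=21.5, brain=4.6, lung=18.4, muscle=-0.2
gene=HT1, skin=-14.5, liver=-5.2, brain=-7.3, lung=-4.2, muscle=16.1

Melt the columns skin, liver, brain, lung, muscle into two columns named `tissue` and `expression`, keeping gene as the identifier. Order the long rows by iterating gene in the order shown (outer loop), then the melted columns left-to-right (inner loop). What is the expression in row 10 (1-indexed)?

30 rows total (6 × 5). Row 10: index ⌊(10-1)/5⌋ = 1 into gene → MF9; (10-1) mod 5 = 4 into the melted columns → muscle.
So row 10 is (MF9, muscle, 18.6); expression = 18.6.

18.6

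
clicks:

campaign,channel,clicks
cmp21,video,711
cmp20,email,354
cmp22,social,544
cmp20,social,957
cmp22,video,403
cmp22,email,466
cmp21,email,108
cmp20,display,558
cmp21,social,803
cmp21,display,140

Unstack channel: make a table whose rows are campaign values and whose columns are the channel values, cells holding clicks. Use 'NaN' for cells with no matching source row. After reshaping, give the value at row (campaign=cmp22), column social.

544

The long row with campaign=cmp22, channel=social has clicks=544.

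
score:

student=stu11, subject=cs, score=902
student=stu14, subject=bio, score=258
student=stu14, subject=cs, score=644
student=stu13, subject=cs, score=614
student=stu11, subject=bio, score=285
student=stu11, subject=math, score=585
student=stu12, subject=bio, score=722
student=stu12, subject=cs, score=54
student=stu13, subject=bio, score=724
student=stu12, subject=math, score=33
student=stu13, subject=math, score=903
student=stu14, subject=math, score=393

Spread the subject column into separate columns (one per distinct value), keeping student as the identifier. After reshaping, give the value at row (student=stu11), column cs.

Wide layout: rows indexed by student, columns are the 3 distinct subject values (cs, bio, math).
Cell (student=stu11, subject=cs) draws from the long row where student=stu11 and subject=cs, which has score=902.

902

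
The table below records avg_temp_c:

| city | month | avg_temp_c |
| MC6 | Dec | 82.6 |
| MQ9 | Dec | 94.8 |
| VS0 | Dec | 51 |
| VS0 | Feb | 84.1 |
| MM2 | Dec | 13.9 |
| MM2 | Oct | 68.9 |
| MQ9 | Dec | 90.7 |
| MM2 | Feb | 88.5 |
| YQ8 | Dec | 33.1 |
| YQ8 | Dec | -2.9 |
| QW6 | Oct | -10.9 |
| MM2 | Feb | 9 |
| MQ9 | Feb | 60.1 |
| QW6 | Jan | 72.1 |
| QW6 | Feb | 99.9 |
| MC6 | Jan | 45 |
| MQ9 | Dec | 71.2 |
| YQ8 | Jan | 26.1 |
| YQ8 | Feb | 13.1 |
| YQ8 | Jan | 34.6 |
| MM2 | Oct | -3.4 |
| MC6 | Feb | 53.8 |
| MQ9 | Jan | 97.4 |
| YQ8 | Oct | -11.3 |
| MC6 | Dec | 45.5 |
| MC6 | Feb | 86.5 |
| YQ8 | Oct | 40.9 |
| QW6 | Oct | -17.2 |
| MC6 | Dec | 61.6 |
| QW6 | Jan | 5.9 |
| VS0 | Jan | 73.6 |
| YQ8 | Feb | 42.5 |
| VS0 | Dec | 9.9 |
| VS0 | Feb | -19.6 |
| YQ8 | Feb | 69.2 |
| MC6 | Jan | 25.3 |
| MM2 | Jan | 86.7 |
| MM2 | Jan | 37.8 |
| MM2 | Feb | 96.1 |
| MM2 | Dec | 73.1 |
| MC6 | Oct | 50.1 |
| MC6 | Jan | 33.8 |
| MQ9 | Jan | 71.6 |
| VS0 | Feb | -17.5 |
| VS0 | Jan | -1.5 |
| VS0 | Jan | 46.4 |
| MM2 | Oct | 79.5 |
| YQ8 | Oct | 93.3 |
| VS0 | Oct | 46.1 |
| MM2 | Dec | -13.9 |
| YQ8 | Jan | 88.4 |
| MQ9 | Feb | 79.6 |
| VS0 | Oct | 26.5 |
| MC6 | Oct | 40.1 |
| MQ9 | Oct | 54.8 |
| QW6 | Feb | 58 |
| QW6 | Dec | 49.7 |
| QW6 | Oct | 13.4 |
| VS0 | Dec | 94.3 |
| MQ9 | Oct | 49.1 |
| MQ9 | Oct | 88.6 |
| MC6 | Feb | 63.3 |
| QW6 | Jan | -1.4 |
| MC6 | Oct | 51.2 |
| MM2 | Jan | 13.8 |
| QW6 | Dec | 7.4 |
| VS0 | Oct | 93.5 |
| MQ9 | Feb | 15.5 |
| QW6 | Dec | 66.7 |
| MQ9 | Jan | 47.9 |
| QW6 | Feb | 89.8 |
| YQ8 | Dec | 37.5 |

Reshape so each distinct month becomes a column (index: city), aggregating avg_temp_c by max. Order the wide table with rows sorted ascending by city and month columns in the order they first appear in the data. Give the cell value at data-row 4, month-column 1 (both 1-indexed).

66.7

With rows sorted ascending by city, row 4 is city=QW6. month columns in first-appearance order: Dec, Feb, Oct, Jan; column 1 is Dec.
Long rows with city=QW6, month=Dec: max(49.7, 7.4, 66.7) = 66.7.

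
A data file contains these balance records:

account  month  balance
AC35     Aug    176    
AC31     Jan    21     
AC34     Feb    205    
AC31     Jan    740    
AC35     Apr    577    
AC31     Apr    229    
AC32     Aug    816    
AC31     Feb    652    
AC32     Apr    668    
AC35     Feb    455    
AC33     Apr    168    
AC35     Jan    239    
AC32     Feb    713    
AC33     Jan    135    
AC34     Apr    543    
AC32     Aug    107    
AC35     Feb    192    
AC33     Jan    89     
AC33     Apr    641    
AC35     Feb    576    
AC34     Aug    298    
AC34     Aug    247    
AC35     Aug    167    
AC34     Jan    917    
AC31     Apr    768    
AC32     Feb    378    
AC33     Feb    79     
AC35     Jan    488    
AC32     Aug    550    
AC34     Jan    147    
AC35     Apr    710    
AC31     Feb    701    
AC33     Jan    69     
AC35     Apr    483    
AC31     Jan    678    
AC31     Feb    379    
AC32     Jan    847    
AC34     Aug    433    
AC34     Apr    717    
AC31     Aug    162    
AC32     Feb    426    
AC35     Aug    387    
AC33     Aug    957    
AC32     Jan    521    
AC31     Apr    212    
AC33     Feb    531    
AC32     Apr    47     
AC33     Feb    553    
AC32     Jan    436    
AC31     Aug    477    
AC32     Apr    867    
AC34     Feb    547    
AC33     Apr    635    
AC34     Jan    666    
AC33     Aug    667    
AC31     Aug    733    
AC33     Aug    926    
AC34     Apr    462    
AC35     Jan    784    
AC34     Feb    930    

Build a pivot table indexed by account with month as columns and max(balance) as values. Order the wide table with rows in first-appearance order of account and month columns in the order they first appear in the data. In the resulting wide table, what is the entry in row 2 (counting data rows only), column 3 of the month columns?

701

With rows in first-appearance order of account, row 2 is account=AC31. month columns in first-appearance order: Aug, Jan, Feb, Apr; column 3 is Feb.
Long rows with account=AC31, month=Feb: max(652, 701, 379) = 701.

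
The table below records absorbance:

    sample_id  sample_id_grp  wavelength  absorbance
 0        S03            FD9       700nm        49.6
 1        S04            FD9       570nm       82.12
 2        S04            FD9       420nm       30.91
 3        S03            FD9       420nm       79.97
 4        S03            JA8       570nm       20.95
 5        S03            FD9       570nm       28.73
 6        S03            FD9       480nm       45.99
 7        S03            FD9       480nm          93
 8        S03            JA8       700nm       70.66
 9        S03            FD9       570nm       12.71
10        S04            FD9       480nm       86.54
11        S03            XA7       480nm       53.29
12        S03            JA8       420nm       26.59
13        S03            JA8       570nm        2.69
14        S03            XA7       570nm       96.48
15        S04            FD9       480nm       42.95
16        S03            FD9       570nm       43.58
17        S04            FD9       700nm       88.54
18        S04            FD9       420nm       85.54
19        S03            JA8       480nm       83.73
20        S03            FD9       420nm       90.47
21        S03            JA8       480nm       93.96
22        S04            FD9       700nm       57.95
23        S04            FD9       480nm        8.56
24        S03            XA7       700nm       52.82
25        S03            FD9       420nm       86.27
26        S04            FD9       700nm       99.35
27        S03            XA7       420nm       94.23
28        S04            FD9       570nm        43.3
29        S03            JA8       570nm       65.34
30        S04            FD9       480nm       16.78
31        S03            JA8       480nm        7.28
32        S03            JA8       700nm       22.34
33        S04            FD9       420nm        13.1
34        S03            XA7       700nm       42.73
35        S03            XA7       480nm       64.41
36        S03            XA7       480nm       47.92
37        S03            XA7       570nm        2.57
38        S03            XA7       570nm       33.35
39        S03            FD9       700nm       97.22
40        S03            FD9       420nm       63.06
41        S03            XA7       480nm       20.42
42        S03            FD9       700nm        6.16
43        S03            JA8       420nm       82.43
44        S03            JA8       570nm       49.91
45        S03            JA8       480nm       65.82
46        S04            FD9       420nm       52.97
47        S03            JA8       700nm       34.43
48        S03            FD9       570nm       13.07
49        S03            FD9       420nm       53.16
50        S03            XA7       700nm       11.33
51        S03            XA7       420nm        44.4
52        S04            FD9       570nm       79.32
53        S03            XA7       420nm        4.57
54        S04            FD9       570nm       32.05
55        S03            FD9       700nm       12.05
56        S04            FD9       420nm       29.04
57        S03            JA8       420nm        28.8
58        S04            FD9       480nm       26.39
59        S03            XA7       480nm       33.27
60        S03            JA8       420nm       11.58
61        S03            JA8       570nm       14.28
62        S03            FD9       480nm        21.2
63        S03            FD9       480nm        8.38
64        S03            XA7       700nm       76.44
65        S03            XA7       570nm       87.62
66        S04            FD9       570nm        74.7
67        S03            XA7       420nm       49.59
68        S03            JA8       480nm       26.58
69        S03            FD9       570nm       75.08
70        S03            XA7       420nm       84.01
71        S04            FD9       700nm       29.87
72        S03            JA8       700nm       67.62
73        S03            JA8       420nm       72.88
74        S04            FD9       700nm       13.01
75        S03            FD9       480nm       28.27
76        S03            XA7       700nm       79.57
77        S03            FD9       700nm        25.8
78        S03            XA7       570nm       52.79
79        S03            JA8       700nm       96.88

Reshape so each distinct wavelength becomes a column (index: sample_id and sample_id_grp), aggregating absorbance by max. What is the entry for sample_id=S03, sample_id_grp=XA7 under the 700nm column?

Rows with sample_id=S03, sample_id_grp=XA7 and wavelength=700nm: absorbance values are 52.82, 42.73, 11.33, 76.44, 79.57.
max(52.82, 42.73, 11.33, 76.44, 79.57) = 79.57.

79.57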